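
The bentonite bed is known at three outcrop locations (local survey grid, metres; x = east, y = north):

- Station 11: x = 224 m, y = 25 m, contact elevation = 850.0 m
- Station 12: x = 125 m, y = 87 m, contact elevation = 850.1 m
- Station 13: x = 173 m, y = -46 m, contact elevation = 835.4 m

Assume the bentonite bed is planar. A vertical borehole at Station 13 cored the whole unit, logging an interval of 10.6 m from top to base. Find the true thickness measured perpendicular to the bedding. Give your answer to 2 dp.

10.45 m

Two edge vectors: Station 11→Station 12 = (-99, 62, 0.1), Station 11→Station 13 = (-51, -71, -14.6).
Normal n = (Station 11→Station 12) × (Station 11→Station 13) = (-898.1, -1450.5, 10191).
So ∂z/∂x = −n_x/n_z = 0.08813 and ∂z/∂y = −n_y/n_z = 0.14233.
|∇z| = √(a²+b²) = 0.16741, so dip δ = arctan(0.16741) = 9.50°.
True thickness = vertical thickness × cos δ = 10.6 × cos 9.50° = 10.45 m.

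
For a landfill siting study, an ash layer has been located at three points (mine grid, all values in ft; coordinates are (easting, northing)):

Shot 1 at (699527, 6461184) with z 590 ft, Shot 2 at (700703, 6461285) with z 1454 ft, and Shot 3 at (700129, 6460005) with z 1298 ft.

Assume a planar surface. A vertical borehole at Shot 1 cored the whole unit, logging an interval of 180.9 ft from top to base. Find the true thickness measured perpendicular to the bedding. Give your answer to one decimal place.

Two edge vectors: Shot 1→Shot 2 = (1176, 101, 864), Shot 1→Shot 3 = (602, -1179, 708).
Normal n = (Shot 1→Shot 2) × (Shot 1→Shot 3) = (1090164, -312480, -1447306).
So ∂z/∂E = −n_x/n_z = 0.75324 and ∂z/∂N = −n_y/n_z = −0.21590.
|∇z| = √(a²+b²) = 0.78357, so dip δ = arctan(0.78357) = 38.08°.
True thickness = vertical thickness × cos δ = 180.9 × cos 38.08° = 142.4 ft.

142.4 ft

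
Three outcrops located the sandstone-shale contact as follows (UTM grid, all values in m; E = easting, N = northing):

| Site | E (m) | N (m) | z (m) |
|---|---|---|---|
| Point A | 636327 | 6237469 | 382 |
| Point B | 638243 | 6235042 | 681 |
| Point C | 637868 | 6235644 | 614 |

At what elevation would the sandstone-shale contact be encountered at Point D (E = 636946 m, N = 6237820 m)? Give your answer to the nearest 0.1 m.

Let the plane be z = a·E + b·N + c.
Point B−Point A: 1916a − 2427b = 299;  Point C−Point A: 1541a − 1825b = 232.
Solving gives a = 0.071469378, b = −0.066775720.
Then c = 382 − a·636327 − b·6237469 = 371415.59.
At (636946, 6237820): z = 45522.1 − 416534.9 + 371415.59 = 402.8 m.

402.8 m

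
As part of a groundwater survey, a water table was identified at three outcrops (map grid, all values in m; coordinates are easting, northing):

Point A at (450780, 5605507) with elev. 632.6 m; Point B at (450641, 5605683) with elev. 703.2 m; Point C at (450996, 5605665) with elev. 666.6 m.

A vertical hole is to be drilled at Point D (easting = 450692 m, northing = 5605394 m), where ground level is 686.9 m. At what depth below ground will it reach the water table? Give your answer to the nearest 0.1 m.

Two edge vectors: Point A→Point B = (-139, 176, 70.6), Point A→Point C = (216, 158, 34).
Normal n = (Point A→Point B) × (Point A→Point C) = (-5170.8, 19975.6, -59978).
So ∂z/∂easting = −n_x/n_z = −0.086211611 and ∂z/∂northing = −n_y/n_z = 0.333048785.
Intercept c from Point A: 632.6 + 38862.47 − 1866907.29 = −1827412.22.
At (450692, 5605394): z_contact = −38854.88 + 1866869.66 − 1827412.22 = 602.55 m.
Depth below ground = 686.9 − 602.55 = 84.3 m.

84.3 m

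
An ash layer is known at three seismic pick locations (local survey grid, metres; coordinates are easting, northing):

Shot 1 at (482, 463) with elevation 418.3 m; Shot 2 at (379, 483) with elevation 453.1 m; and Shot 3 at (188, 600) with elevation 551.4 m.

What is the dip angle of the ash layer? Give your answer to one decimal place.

Two edge vectors: Shot 1→Shot 2 = (-103, 20, 34.8), Shot 1→Shot 3 = (-294, 137, 133.1).
Normal n = (Shot 1→Shot 2) × (Shot 1→Shot 3) = (-2105.6, 3478.1, -8231).
So ∂z/∂easting = −n_x/n_z = −0.25581 and ∂z/∂northing = −n_y/n_z = 0.42256.
Gradient magnitude |∇z| = √(a² + b²) = √(0.06544 + 0.17856) = 0.49396.
True dip = arctan(0.49396) = 26.3°, dipping toward SSE (azimuth ≈ 149°).

26.3°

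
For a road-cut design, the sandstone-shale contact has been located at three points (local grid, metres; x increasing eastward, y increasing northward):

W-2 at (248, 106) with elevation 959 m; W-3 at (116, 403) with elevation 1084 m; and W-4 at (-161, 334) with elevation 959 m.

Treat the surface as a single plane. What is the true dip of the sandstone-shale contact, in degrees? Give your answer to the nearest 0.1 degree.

32.6°

Let the plane be z = a·x + b·y + c.
W-3−W-2: −132a + 297b = 125;  W-4−W-2: −409a + 228b = 0.
Solving gives a = 0.31189, b = 0.55950.
Gradient magnitude |∇z| = √(a² + b²) = √(0.09728 + 0.31303) = 0.64056.
True dip = arctan(0.64056) = 32.6°, dipping toward SSW (azimuth ≈ 209°).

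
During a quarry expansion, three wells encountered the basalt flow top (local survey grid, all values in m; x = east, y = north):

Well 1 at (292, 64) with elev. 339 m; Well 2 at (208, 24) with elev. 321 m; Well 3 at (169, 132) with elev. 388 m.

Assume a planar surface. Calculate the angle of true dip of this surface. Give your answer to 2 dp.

30.94°

Two edge vectors: Well 1→Well 2 = (-84, -40, -18), Well 1→Well 3 = (-123, 68, 49).
Normal n = (Well 1→Well 2) × (Well 1→Well 3) = (-736, 6330, -10632).
So ∂z/∂x = −n_x/n_z = −0.06922 and ∂z/∂y = −n_y/n_z = 0.59537.
Gradient magnitude |∇z| = √(a² + b²) = √(0.00479 + 0.35447) = 0.59938.
True dip = arctan(0.59938) = 30.94°, dipping toward S (azimuth ≈ 173°).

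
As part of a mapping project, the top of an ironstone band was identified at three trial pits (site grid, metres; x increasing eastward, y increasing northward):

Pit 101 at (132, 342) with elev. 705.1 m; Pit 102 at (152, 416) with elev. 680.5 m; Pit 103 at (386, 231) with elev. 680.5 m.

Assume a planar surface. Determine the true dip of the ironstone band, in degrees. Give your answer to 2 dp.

19.25°

Let the plane be z = a·x + b·y + c.
Pit 102−Pit 101: 20a + 74b = −24.6;  Pit 103−Pit 101: 254a − 111b = −24.6.
Solving gives a = −0.21655, b = −0.27391.
Gradient magnitude |∇z| = √(a² + b²) = √(0.04689 + 0.07502) = 0.34917.
True dip = arctan(0.34917) = 19.25°, dipping toward NE (azimuth ≈ 038°).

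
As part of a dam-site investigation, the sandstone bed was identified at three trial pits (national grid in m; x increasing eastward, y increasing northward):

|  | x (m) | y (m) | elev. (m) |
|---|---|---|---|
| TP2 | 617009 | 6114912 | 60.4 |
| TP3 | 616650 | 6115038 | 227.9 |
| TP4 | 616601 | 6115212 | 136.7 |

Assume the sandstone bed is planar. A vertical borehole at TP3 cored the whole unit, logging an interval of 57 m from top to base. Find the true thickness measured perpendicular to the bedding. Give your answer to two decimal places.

Two edge vectors: TP2→TP3 = (-359, 126, 167.5), TP2→TP4 = (-408, 300, 76.3).
Normal n = (TP2→TP3) × (TP2→TP4) = (-40636.2, -40948.3, -56292).
So ∂z/∂x = −n_x/n_z = −0.72188 and ∂z/∂y = −n_y/n_z = −0.72743.
|∇z| = √(a²+b²) = 1.02482, so dip δ = arctan(1.02482) = 45.70°.
True thickness = vertical thickness × cos δ = 57 × cos 45.70° = 39.81 m.

39.81 m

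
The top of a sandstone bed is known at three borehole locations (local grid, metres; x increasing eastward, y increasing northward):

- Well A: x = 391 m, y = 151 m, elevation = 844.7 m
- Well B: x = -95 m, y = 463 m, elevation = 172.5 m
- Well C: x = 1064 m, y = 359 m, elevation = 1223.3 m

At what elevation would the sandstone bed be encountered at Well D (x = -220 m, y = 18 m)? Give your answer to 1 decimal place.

452.8 m

Let the plane be z = a·x + b·y + c.
Well B−Well A: −486a + 312b = −672.2;  Well C−Well A: 673a + 208b = 378.6.
Solving gives a = 0.829221, b = −0.862816.
Then c = 844.7 − a·391 − b·151 = 650.76.
At (-220, 18): z = −182.4 − 15.5 + 650.76 = 452.8 m.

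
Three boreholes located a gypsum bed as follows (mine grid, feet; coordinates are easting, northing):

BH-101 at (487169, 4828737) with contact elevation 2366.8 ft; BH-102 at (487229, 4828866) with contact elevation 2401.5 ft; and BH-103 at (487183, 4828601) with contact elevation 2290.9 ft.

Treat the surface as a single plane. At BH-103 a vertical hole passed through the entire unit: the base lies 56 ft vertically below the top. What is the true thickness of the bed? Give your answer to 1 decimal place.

Two edge vectors: BH-101→BH-102 = (60, 129, 34.7), BH-101→BH-103 = (14, -136, -75.9).
Normal n = (BH-101→BH-102) × (BH-101→BH-103) = (-5071.9, 5039.8, -9966).
So ∂z/∂easting = −n_x/n_z = −0.50892 and ∂z/∂northing = −n_y/n_z = 0.50570.
|∇z| = √(a²+b²) = 0.71745, so dip δ = arctan(0.71745) = 35.66°.
True thickness = vertical thickness × cos δ = 56 × cos 35.66° = 45.5 ft.

45.5 ft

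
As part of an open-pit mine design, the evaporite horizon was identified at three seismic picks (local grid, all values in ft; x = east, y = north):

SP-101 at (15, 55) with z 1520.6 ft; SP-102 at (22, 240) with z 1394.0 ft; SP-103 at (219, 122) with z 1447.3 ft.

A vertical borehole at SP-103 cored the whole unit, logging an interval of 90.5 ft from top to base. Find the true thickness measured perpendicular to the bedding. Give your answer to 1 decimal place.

74.4 ft

Let the plane be z = a·x + b·y + c.
SP-102−SP-101: 7a + 185b = −126.6;  SP-103−SP-101: 204a + 67b = −73.3.
Solving gives a = −0.13625, b = −0.67917.
|∇z| = √(a²+b²) = 0.69270, so dip δ = arctan(0.69270) = 34.71°.
True thickness = vertical thickness × cos δ = 90.5 × cos 34.71° = 74.4 ft.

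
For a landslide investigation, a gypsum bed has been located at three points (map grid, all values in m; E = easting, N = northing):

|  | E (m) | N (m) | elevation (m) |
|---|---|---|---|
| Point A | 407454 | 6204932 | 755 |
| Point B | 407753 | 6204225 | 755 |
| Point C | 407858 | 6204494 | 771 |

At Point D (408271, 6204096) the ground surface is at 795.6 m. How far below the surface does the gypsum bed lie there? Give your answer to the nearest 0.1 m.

6.7 m

Let the plane be z = a·E + b·N + c.
Point B−Point A: 299a − 707b = 0;  Point C−Point A: 404a − 438b = 16.
Solving gives a = 0.073138246, b = 0.030931168.
Then c = 755 − a·407454 − b·6204932 = −220971.26.
At (408271, 6204096): z_contact = 29860.22 + 191899.93 − 220971.26 = 788.90 m.
Depth below ground = 795.6 − 788.90 = 6.7 m.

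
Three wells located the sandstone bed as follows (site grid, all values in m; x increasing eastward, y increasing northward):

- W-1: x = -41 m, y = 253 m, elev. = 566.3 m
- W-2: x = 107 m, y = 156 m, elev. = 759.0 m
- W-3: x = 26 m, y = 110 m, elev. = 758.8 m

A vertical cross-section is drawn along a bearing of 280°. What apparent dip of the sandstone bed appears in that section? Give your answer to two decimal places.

37.99°

Two edge vectors: W-1→W-2 = (148, -97, 192.7), W-1→W-3 = (67, -143, 192.5).
Normal n = (W-1→W-2) × (W-1→W-3) = (8883.6, -15579.1, -14665).
So ∂z/∂x = −n_x/n_z = 0.60577 and ∂z/∂y = −n_y/n_z = −1.06233.
Unit vector along 280° is (sin 280°, cos 280°) = (-0.9848, 0.1736).
Slope in that direction = a·(-0.9848) + b·(0.1736) = −0.78104.
Apparent dip = arctan|0.78104| = 37.99° (true dip is 50.7°, so apparent ≤ true as expected).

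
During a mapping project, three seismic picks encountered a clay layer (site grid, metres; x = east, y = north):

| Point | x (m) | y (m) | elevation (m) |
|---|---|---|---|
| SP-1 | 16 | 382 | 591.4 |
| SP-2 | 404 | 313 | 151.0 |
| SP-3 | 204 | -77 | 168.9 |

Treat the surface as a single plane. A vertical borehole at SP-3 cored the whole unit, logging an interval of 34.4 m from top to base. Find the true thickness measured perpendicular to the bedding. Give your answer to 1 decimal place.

22.5 m

Two edge vectors: SP-1→SP-2 = (388, -69, -440.4), SP-1→SP-3 = (188, -459, -422.5).
Normal n = (SP-1→SP-2) × (SP-1→SP-3) = (-172991.1, 81134.8, -165120).
So ∂z/∂x = −n_x/n_z = −1.04767 and ∂z/∂y = −n_y/n_z = 0.49137.
|∇z| = √(a²+b²) = 1.15717, so dip δ = arctan(1.15717) = 49.17°.
True thickness = vertical thickness × cos δ = 34.4 × cos 49.17° = 22.5 m.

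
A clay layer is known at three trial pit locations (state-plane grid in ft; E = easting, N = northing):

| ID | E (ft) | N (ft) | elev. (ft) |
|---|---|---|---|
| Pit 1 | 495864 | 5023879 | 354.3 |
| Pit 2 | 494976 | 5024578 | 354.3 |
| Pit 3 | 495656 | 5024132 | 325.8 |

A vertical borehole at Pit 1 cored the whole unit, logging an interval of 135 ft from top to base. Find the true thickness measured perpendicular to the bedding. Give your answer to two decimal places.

Let the plane be z = a·E + b·N + c.
Pit 2−Pit 1: −888a + 699b = 0;  Pit 3−Pit 1: −208a + 253b = −28.5.
Solving gives a = −0.25131, b = −0.31926.
|∇z| = √(a²+b²) = 0.40630, so dip δ = arctan(0.40630) = 22.11°.
True thickness = vertical thickness × cos δ = 135 × cos 22.11° = 125.07 ft.

125.07 ft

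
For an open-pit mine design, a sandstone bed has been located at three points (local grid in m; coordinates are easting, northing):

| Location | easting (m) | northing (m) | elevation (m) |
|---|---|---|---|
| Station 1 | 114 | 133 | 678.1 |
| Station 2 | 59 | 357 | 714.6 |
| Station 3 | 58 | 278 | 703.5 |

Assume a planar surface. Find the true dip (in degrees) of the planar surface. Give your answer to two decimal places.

Let the plane be z = a·easting + b·northing + c.
Station 2−Station 1: −55a + 224b = 36.5;  Station 3−Station 1: −56a + 145b = 25.4.
Solving gives a = −0.08691, b = 0.14161.
Gradient magnitude |∇z| = √(a² + b²) = √(0.00755 + 0.02005) = 0.16615.
True dip = arctan(0.16615) = 9.43°, dipping toward SSE (azimuth ≈ 148°).

9.43°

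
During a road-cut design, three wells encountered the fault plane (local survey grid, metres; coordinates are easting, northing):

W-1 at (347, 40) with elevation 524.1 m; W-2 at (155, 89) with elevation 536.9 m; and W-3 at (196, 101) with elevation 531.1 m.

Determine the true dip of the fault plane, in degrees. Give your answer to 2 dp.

9.65°

Two edge vectors: W-1→W-2 = (-192, 49, 12.8), W-1→W-3 = (-151, 61, 7).
Normal n = (W-1→W-2) × (W-1→W-3) = (-437.8, -588.8, -4313).
So ∂z/∂easting = −n_x/n_z = −0.10151 and ∂z/∂northing = −n_y/n_z = −0.13652.
Gradient magnitude |∇z| = √(a² + b²) = √(0.01030 + 0.01864) = 0.17012.
True dip = arctan(0.17012) = 9.65°, dipping toward NE (azimuth ≈ 037°).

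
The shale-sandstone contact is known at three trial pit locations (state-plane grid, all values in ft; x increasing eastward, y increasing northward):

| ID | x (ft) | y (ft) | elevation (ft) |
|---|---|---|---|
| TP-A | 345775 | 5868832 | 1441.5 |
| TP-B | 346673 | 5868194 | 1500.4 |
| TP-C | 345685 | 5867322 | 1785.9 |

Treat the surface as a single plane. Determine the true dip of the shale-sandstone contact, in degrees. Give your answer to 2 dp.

13.55°

Two edge vectors: TP-A→TP-B = (898, -638, 58.9), TP-A→TP-C = (-90, -1510, 344.4).
Normal n = (TP-A→TP-B) × (TP-A→TP-C) = (-130788.2, -314572.2, -1413400).
So ∂z/∂x = −n_x/n_z = −0.09253 and ∂z/∂y = −n_y/n_z = −0.22256.
Gradient magnitude |∇z| = √(a² + b²) = √(0.00856 + 0.04953) = 0.24103.
True dip = arctan(0.24103) = 13.55°, dipping toward NNE (azimuth ≈ 023°).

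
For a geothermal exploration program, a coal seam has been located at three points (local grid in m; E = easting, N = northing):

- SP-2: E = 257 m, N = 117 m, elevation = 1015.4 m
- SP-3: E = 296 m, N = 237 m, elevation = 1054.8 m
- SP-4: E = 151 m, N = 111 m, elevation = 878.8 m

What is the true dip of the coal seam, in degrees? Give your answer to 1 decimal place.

52.4°

Two edge vectors: SP-2→SP-3 = (39, 120, 39.4), SP-2→SP-4 = (-106, -6, -136.6).
Normal n = (SP-2→SP-3) × (SP-2→SP-4) = (-16155.6, 1151, 12486).
So ∂z/∂E = −n_x/n_z = 1.29390 and ∂z/∂N = −n_y/n_z = −0.09218.
Gradient magnitude |∇z| = √(a² + b²) = √(1.67417 + 0.00850) = 1.29718.
True dip = arctan(1.29718) = 52.4°, dipping toward W (azimuth ≈ 274°).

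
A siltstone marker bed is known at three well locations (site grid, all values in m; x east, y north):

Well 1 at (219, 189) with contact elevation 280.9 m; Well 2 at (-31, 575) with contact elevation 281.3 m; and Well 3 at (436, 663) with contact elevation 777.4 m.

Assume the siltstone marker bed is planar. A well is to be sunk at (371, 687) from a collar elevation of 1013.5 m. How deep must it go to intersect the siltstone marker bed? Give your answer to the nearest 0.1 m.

Two edge vectors: Well 1→Well 2 = (-250, 386, 0.4), Well 1→Well 3 = (217, 474, 496.5).
Normal n = (Well 1→Well 2) × (Well 1→Well 3) = (191459.4, 124211.8, -202262).
So ∂z/∂x = −n_x/n_z = 0.94659 and ∂z/∂y = −n_y/n_z = 0.61411.
Intercept c from Well 1: 280.9 − 207.30 − 116.07 = −42.47.
At (371, 687): z_contact = 351.19 + 421.90 − 42.47 = 730.61 m.
Depth below ground = 1013.5 − 730.61 = 282.9 m.

282.9 m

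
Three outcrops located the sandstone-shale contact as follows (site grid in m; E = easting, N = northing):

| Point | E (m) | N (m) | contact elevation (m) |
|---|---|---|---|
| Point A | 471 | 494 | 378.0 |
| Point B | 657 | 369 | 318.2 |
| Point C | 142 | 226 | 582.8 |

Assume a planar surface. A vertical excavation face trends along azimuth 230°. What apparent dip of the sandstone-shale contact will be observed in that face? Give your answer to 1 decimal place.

Let the plane be z = a·E + b·N + c.
Point B−Point A: 186a − 125b = −59.8;  Point C−Point A: −329a − 268b = 204.8.
Solving gives a = −0.45757, b = −0.20246.
Unit vector along 230° is (sin 230°, cos 230°) = (-0.7660, -0.6428).
Slope in that direction = a·(-0.7660) + b·(-0.6428) = 0.48066.
Apparent dip = arctan|0.48066| = 25.7° (true dip is 26.6°, so apparent ≤ true as expected).

25.7°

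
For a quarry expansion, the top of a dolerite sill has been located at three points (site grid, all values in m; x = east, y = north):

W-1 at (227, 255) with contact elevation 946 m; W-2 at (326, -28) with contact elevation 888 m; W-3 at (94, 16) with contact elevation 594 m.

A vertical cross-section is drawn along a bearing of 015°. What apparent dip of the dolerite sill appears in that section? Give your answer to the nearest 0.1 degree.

45.9°

Let the plane be z = a·x + b·y + c.
W-2−W-1: 99a − 283b = −58;  W-3−W-1: −133a − 239b = −352.
Solving gives a = 1.39892, b = 0.69432.
Unit vector along 015° is (sin 15°, cos 15°) = (0.2588, 0.9659).
Slope in that direction = a·(0.2588) + b·(0.9659) = 1.03273.
Apparent dip = arctan|1.03273| = 45.9° (true dip is 57.4°, so apparent ≤ true as expected).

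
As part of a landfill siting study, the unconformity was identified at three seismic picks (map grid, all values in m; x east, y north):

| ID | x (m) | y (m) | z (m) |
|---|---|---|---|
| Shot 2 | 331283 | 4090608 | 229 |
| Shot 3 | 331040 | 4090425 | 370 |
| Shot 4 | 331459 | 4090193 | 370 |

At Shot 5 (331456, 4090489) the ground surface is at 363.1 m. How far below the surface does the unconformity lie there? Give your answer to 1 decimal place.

123.8 m

Let the plane be z = a·x + b·y + c.
Shot 3−Shot 2: −243a − 183b = 141;  Shot 4−Shot 2: 176a − 415b = 141.
Solving gives a = −0.245856914, b = −0.444026065.
Then c = 229 − a·331283 − b·4090608 = 1898013.79.
At (331456, 4090489): z_contact = −81490.75 − 1816283.73 + 1898013.79 = 239.31 m.
Depth below ground = 363.1 − 239.31 = 123.8 m.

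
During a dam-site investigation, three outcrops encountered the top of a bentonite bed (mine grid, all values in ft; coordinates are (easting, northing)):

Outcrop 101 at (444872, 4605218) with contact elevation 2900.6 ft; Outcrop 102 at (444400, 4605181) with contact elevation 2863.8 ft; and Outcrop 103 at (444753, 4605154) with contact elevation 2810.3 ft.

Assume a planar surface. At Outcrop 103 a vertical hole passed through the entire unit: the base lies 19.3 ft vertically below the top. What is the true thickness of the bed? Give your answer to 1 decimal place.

10.8 ft

Two edge vectors: Outcrop 101→Outcrop 102 = (-472, -37, -36.8), Outcrop 101→Outcrop 103 = (-119, -64, -90.3).
Normal n = (Outcrop 101→Outcrop 102) × (Outcrop 101→Outcrop 103) = (985.9, -38242.4, 25805).
So ∂z/∂E = −n_x/n_z = −0.03821 and ∂z/∂N = −n_y/n_z = 1.48198.
|∇z| = √(a²+b²) = 1.48247, so dip δ = arctan(1.48247) = 56.00°.
True thickness = vertical thickness × cos δ = 19.3 × cos 56.00° = 10.8 ft.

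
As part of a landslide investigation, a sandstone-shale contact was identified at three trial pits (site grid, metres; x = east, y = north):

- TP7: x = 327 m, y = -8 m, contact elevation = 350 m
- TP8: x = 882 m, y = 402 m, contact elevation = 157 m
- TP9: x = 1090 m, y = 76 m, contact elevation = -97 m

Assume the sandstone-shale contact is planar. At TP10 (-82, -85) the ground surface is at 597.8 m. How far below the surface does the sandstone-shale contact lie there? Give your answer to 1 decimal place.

20.3 m

Let the plane be z = a·x + b·y + c.
TP8−TP7: 555a + 410b = −193;  TP9−TP7: 763a + 84b = −447.
Solving gives a = −0.627542, b = 0.378746.
Then c = 350 − a·327 − b·-8 = 558.24.
At (-82, -85): z_contact = 51.46 − 32.19 + 558.24 = 577.50 m.
Depth below ground = 597.8 − 577.50 = 20.3 m.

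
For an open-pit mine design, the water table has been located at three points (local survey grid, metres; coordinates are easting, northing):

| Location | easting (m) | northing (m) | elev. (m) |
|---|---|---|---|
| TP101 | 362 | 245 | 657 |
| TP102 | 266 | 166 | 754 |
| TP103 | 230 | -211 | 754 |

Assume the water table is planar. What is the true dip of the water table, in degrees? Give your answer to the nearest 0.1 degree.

Two edge vectors: TP101→TP102 = (-96, -79, 97), TP101→TP103 = (-132, -456, 97).
Normal n = (TP101→TP102) × (TP101→TP103) = (36569, -3492, 33348).
So ∂z/∂easting = −n_x/n_z = −1.09659 and ∂z/∂northing = −n_y/n_z = 0.10471.
Gradient magnitude |∇z| = √(a² + b²) = √(1.20250 + 0.01097) = 1.10158.
True dip = arctan(1.10158) = 47.8°, dipping toward E (azimuth ≈ 095°).

47.8°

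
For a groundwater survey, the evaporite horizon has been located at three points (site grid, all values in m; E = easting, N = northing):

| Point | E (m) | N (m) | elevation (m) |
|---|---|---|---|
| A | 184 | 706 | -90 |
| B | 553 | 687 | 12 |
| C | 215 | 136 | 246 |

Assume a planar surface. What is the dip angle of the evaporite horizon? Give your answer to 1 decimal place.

Let the plane be z = a·E + b·N + c.
B−A: 369a − 19b = 102;  C−A: 31a − 570b = 336.
Solving gives a = 0.24676, b = −0.57605.
Gradient magnitude |∇z| = √(a² + b²) = √(0.06089 + 0.33184) = 0.62668.
True dip = arctan(0.62668) = 32.1°, dipping toward NNW (azimuth ≈ 337°).

32.1°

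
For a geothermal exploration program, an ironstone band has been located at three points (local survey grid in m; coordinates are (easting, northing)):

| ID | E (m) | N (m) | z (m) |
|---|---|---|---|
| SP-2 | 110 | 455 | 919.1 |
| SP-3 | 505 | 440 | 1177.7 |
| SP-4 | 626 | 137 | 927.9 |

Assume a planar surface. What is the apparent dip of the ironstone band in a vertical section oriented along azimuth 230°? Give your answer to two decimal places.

Let the plane be z = a·E + b·N + c.
SP-3−SP-2: 395a − 15b = 258.6;  SP-4−SP-2: 516a − 318b = 8.8.
Solving gives a = 0.69655, b = 1.10258.
Unit vector along 230° is (sin 230°, cos 230°) = (-0.7660, -0.6428).
Slope in that direction = a·(-0.7660) + b·(-0.6428) = −1.24232.
Apparent dip = arctan|1.24232| = 51.17° (true dip is 52.5°, so apparent ≤ true as expected).

51.17°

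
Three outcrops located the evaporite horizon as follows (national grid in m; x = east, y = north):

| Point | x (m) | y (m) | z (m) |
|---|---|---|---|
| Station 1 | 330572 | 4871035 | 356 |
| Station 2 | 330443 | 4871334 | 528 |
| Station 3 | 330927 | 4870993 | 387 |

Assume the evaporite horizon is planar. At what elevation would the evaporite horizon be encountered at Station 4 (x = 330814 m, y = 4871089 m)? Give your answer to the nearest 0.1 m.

430.5 m

Let the plane be z = a·x + b·y + c.
Station 2−Station 1: −129a + 299b = 172;  Station 3−Station 1: 355a − 42b = 31.
Solving gives a = 0.163739613, b = 0.645894348.
Then c = 356 − a·330572 − b·4871035 = −3199945.71.
At (330814, 4871089): z = 54167.4 + 3146208.9 − 3199945.71 = 430.5 m.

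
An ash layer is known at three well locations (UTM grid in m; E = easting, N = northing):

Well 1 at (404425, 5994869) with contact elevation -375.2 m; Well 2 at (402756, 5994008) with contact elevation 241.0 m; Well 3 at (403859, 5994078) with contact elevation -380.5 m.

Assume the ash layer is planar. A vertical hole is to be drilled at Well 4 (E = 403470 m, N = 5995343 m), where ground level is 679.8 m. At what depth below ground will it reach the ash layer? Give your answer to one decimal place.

Two edge vectors: Well 1→Well 2 = (-1669, -861, 616.2), Well 1→Well 3 = (-566, -791, -5.3).
Normal n = (Well 1→Well 2) × (Well 1→Well 3) = (491977.5, -357614.9, 832853).
So ∂z/∂E = −n_x/n_z = −0.590713487 and ∂z/∂N = −n_y/n_z = 0.429385378.
Intercept c from Well 1: -375.2 + 238899.30 − 2574109.09 = −2335584.99.
At (403470, 5995343): z_contact = −238335.17 + 2574312.62 − 2335584.99 = 392.46 m.
Depth below ground = 679.8 − 392.46 = 287.3 m.

287.3 m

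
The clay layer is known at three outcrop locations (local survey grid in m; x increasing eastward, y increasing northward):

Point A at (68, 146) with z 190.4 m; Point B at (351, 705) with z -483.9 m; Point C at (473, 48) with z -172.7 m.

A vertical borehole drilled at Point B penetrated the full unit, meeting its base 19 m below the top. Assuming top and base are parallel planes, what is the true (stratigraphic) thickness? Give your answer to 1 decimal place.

Let the plane be z = a·x + b·y + c.
Point B−Point A: 283a + 559b = −674.3;  Point C−Point A: 405a − 98b = −363.1.
Solving gives a = −1.05873, b = −0.67027.
|∇z| = √(a²+b²) = 1.25306, so dip δ = arctan(1.25306) = 51.41°.
True thickness = vertical thickness × cos δ = 19 × cos 51.41° = 11.9 m.

11.9 m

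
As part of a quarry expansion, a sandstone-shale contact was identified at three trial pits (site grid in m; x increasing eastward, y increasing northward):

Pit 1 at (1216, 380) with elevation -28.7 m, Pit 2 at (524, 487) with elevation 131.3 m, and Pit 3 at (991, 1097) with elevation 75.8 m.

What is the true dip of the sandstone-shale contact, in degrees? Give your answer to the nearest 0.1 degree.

Let the plane be z = a·x + b·y + c.
Pit 2−Pit 1: −692a + 107b = 160;  Pit 3−Pit 1: −225a + 717b = 104.5.
Solving gives a = −0.21932, b = 0.07692.
Gradient magnitude |∇z| = √(a² + b²) = √(0.04810 + 0.00592) = 0.23242.
True dip = arctan(0.23242) = 13.1°, dipping toward ESE (azimuth ≈ 109°).

13.1°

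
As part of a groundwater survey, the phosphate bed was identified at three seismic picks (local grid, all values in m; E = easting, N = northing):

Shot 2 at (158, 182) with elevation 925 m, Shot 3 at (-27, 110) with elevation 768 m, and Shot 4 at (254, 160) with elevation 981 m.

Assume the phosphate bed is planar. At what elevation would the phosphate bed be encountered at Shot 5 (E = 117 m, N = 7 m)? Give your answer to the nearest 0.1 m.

822.0 m

Let the plane be z = a·E + b·N + c.
Shot 3−Shot 2: −185a − 72b = −157;  Shot 4−Shot 2: 96a − 22b = 56.
Solving gives a = 0.68166, b = 0.42907.
Then c = 925 − a·158 − b·182 = 739.21.
At (117, 7): z = 79.8 + 3.0 + 739.21 = 822.0 m.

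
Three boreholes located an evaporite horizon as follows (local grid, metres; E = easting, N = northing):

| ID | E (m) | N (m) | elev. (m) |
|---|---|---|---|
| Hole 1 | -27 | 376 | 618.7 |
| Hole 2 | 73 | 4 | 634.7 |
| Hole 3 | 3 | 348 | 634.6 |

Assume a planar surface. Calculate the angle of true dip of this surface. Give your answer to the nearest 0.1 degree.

33.7°

Let the plane be z = a·E + b·N + c.
Hole 2−Hole 1: 100a − 372b = 16;  Hole 3−Hole 1: 30a − 28b = 15.9.
Solving gives a = 0.65392, b = 0.13278.
Gradient magnitude |∇z| = √(a² + b²) = √(0.42762 + 0.01763) = 0.66727.
True dip = arctan(0.66727) = 33.7°, dipping toward WSW (azimuth ≈ 259°).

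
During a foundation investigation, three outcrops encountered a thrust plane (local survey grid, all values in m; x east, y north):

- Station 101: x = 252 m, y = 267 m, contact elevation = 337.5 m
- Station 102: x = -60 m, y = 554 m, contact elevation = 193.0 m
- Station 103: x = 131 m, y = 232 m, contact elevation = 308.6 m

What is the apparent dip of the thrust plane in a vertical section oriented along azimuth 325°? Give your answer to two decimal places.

Two edge vectors: Station 101→Station 102 = (-312, 287, -144.5), Station 101→Station 103 = (-121, -35, -28.9).
Normal n = (Station 101→Station 102) × (Station 101→Station 103) = (-13351.8, 8467.7, 45647).
So ∂z/∂x = −n_x/n_z = 0.29250 and ∂z/∂y = −n_y/n_z = −0.18550.
Unit vector along 325° is (sin 325°, cos 325°) = (-0.5736, 0.8192).
Slope in that direction = a·(-0.5736) + b·(0.8192) = −0.31973.
Apparent dip = arctan|0.31973| = 17.73° (true dip is 19.1°, so apparent ≤ true as expected).

17.73°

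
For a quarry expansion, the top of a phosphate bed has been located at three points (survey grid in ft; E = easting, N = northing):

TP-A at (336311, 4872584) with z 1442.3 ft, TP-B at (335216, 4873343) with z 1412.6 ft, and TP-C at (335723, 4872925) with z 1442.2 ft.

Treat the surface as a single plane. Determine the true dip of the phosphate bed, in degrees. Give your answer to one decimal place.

15.4°

Two edge vectors: TP-A→TP-B = (-1095, 759, -29.7), TP-A→TP-C = (-588, 341, -0.1).
Normal n = (TP-A→TP-B) × (TP-A→TP-C) = (10051.8, 17354.1, 72897).
So ∂z/∂E = −n_x/n_z = −0.13789 and ∂z/∂N = −n_y/n_z = −0.23806.
Gradient magnitude |∇z| = √(a² + b²) = √(0.01901 + 0.05667) = 0.27511.
True dip = arctan(0.27511) = 15.4°, dipping toward NNE (azimuth ≈ 030°).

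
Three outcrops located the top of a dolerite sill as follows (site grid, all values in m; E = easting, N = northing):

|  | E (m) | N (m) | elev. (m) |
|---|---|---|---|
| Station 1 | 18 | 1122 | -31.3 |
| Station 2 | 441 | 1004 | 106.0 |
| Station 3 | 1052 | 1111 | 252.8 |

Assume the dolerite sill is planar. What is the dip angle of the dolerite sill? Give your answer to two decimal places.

Let the plane be z = a·E + b·N + c.
Station 2−Station 1: 423a − 118b = 137.3;  Station 3−Station 1: 1034a − 11b = 284.1.
Solving gives a = 0.27278, b = −0.18570.
Gradient magnitude |∇z| = √(a² + b²) = √(0.07441 + 0.03449) = 0.32999.
True dip = arctan(0.32999) = 18.26°, dipping toward NW (azimuth ≈ 304°).

18.26°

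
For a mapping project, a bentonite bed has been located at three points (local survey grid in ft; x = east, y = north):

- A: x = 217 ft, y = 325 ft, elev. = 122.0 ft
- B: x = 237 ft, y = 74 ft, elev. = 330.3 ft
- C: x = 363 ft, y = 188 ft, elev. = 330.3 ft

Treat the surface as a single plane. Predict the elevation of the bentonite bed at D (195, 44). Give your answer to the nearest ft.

Two edge vectors: A→B = (20, -251, 208.3), A→C = (146, -137, 208.3).
Normal n = (A→B) × (A→C) = (-23746.2, 26245.8, 33906).
So ∂z/∂x = −n_x/n_z = 0.70035 and ∂z/∂y = −n_y/n_z = −0.77408.
Intercept c from A: 122 − 151.98 + 251.57 = 221.60.
At (195, 44): z = 136.6 − 34.1 + 221.60 = 324.1 ft.

324 ft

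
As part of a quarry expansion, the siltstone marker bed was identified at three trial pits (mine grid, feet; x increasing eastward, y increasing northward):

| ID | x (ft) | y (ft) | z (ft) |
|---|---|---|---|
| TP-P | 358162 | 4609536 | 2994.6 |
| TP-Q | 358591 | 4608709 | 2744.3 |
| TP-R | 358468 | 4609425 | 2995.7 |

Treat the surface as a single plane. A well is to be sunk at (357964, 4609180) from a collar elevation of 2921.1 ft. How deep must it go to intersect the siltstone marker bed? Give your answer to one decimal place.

Two edge vectors: TP-P→TP-Q = (429, -827, -250.3), TP-P→TP-R = (306, -111, 1.1).
Normal n = (TP-P→TP-Q) × (TP-P→TP-R) = (-28693, -77063.7, 205443).
So ∂z/∂x = −n_x/n_z = 0.139664043 and ∂z/∂y = −n_y/n_z = 0.375109884.
Intercept c from TP-P: 2994.6 − 50022.35 − 1729082.52 = −1776110.27.
At (357964, 4609180): z_contact = 49994.70 + 1728948.98 − 1776110.27 = 2833.41 ft.
Depth below ground = 2921.1 − 2833.41 = 87.7 ft.

87.7 ft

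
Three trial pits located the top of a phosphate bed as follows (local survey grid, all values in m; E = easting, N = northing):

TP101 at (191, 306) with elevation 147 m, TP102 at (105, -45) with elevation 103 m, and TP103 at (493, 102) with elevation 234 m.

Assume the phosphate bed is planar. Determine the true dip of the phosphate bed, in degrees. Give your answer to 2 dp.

Two edge vectors: TP101→TP102 = (-86, -351, -44), TP101→TP103 = (302, -204, 87).
Normal n = (TP101→TP102) × (TP101→TP103) = (-39513, -5806, 123546).
So ∂z/∂E = −n_x/n_z = 0.31982 and ∂z/∂N = −n_y/n_z = 0.04699.
Gradient magnitude |∇z| = √(a² + b²) = √(0.10229 + 0.00221) = 0.32326.
True dip = arctan(0.32326) = 17.91°, dipping toward W (azimuth ≈ 262°).

17.91°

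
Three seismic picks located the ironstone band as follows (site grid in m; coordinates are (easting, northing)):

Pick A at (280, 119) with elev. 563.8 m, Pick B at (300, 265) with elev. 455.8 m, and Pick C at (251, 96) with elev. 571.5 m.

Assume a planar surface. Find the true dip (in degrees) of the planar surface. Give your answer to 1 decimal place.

40.9°

Let the plane be z = a·E + b·N + c.
Pick B−Pick A: 20a + 146b = −108;  Pick C−Pick A: −29a − 23b = 7.7.
Solving gives a = 0.36031, b = −0.78908.
Gradient magnitude |∇z| = √(a² + b²) = √(0.12982 + 0.62265) = 0.86745.
True dip = arctan(0.86745) = 40.9°, dipping toward NNW (azimuth ≈ 335°).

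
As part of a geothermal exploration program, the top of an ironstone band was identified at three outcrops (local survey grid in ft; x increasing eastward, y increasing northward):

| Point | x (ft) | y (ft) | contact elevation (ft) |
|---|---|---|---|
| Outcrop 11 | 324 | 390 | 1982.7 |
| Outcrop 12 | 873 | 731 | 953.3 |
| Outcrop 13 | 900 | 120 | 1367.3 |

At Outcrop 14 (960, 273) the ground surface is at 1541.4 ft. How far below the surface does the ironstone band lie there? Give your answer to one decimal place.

Two edge vectors: Outcrop 11→Outcrop 12 = (549, 341, -1029.4), Outcrop 11→Outcrop 13 = (576, -270, -615.4).
Normal n = (Outcrop 11→Outcrop 12) × (Outcrop 11→Outcrop 13) = (-487789.4, -255079.8, -344646).
So ∂z/∂x = −n_x/n_z = −1.41533 and ∂z/∂y = −n_y/n_z = −0.74012.
Intercept c from Outcrop 11: 1982.7 + 458.57 + 288.65 = 2729.92.
At (960, 273): z_contact = −1358.72 − 202.05 + 2729.92 = 1169.14 ft.
Depth below ground = 1541.4 − 1169.14 = 372.3 ft.

372.3 ft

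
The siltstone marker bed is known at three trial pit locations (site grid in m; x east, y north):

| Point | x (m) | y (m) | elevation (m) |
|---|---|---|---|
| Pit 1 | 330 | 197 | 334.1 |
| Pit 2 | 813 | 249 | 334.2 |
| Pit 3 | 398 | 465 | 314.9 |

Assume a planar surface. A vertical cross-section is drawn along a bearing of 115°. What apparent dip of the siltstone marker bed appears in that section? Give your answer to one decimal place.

Let the plane be z = a·x + b·y + c.
Pit 2−Pit 1: 483a + 52b = 0.1;  Pit 3−Pit 1: 68a + 268b = −19.2.
Solving gives a = 0.00814, b = −0.07371.
Unit vector along 115° is (sin 115°, cos 115°) = (0.9063, -0.4226).
Slope in that direction = a·(0.9063) + b·(-0.4226) = 0.03853.
Apparent dip = arctan|0.03853| = 2.2° (true dip is 4.2°, so apparent ≤ true as expected).

2.2°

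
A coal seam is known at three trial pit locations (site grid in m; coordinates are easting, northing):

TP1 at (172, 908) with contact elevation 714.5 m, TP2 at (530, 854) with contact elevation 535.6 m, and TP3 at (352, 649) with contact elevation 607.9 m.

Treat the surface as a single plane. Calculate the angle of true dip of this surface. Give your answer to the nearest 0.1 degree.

Two edge vectors: TP1→TP2 = (358, -54, -178.9), TP1→TP3 = (180, -259, -106.6).
Normal n = (TP1→TP2) × (TP1→TP3) = (-40578.7, 5960.8, -83002).
So ∂z/∂easting = −n_x/n_z = −0.48889 and ∂z/∂northing = −n_y/n_z = 0.07182.
Gradient magnitude |∇z| = √(a² + b²) = √(0.23901 + 0.00516) = 0.49413.
True dip = arctan(0.49413) = 26.3°, dipping toward E (azimuth ≈ 098°).

26.3°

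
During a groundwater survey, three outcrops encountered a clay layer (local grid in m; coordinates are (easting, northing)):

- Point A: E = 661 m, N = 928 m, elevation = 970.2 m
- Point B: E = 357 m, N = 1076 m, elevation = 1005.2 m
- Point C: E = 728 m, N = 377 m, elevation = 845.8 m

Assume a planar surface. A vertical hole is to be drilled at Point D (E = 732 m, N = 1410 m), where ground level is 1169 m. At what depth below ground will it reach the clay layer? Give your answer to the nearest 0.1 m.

Let the plane be z = a·E + b·N + c.
Point B−Point A: −304a + 148b = 35;  Point C−Point A: 67a − 551b = −124.4.
Solving gives a = −0.005545, b = 0.225097.
Then c = 970.2 − a·661 − b·928 = 764.98.
At (732, 1410): z_contact = −4.06 + 317.39 + 764.98 = 1078.30 m.
Depth below ground = 1169 − 1078.30 = 90.7 m.

90.7 m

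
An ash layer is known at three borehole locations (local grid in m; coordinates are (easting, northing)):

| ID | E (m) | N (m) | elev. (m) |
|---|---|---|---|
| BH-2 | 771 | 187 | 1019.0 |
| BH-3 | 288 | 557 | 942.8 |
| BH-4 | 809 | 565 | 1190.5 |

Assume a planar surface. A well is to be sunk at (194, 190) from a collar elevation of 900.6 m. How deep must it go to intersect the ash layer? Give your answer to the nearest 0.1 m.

Two edge vectors: BH-2→BH-3 = (-483, 370, -76.2), BH-2→BH-4 = (38, 378, 171.5).
Normal n = (BH-2→BH-3) × (BH-2→BH-4) = (92258.6, 79938.9, -196634).
So ∂z/∂E = −n_x/n_z = 0.46919 and ∂z/∂N = −n_y/n_z = 0.40654.
Intercept c from BH-2: 1019 − 361.75 − 76.02 = 581.23.
At (194, 190): z_contact = 91.02 + 77.24 + 581.23 = 749.50 m.
Depth below ground = 900.6 − 749.50 = 151.1 m.

151.1 m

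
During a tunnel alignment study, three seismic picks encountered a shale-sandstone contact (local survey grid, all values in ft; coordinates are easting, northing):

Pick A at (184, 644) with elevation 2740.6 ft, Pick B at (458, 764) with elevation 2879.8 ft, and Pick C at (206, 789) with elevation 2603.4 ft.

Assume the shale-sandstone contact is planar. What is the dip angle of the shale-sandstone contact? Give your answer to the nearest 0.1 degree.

Two edge vectors: Pick A→Pick B = (274, 120, 139.2), Pick A→Pick C = (22, 145, -137.2).
Normal n = (Pick A→Pick B) × (Pick A→Pick C) = (-36648, 40655.2, 37090).
So ∂z/∂easting = −n_x/n_z = 0.98808 and ∂z/∂northing = −n_y/n_z = −1.09612.
Gradient magnitude |∇z| = √(a² + b²) = √(0.97631 + 1.20149) = 1.47573.
True dip = arctan(1.47573) = 55.9°, dipping toward NW (azimuth ≈ 318°).

55.9°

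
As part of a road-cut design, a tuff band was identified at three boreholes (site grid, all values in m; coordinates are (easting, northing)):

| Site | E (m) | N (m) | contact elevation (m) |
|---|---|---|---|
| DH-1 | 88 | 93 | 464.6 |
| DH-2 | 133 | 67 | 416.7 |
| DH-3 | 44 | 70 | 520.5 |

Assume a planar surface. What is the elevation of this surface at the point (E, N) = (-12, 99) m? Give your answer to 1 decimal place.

580.7 m

Let the plane be z = a·E + b·N + c.
DH-2−DH-1: 45a − 26b = −47.9;  DH-3−DH-1: −44a − 23b = 55.9.
Solving gives a = −1.17260, b = −0.18720.
Then c = 464.6 − a·88 − b·93 = 585.20.
At (-12, 99): z = 14.1 − 18.5 + 585.20 = 580.7 m.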